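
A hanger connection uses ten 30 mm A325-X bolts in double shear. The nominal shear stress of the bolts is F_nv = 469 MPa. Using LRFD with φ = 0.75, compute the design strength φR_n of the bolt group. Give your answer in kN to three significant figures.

4970 kN

A_b = π × 30² / 4 = 706.9 mm².
R_n = F_nv · A_b · n · n_s = 469 × 706.9 × 10 × 2 / 1000 = 6630 kN.
Design strength φR_n = 0.75 × 6630 = 4970 kN.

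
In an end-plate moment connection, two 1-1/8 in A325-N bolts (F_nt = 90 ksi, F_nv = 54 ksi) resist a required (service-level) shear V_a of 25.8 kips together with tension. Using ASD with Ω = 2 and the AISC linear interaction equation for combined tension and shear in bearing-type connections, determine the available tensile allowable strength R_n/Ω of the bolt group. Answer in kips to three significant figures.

A_b = π·1.125²/4 = 0.994 in²; f_rv = 25.8 / (2 × 0.994) = 12.98 ksi.
F'_nt = 1.3 F_nt − (Ω F_nt / F_nv) f_rv = 1.3·90 − (2·90/54)·12.98 = 73.74 ksi, capped at F_nt → F'_nt = 73.74 ksi.
R_n = F'_nt · A_b · n = 73.74 × 0.994 × 2 = 146.6 kips.
Allowable strength R_n/Ω = 146.6 / 2 = 73.3 kips.

73.3 kips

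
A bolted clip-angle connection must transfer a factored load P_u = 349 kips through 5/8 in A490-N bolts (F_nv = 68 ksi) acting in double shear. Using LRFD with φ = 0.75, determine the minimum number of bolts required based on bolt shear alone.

12 bolts

A_b = π·0.625²/4 = 0.3068 in².
Per-bolt design strength φR_n = 0.75 × 68 × 0.3068 × 2 = 31.29 kips.
n ≥ 349 / 31.29 = 11.15 → use 12 bolts.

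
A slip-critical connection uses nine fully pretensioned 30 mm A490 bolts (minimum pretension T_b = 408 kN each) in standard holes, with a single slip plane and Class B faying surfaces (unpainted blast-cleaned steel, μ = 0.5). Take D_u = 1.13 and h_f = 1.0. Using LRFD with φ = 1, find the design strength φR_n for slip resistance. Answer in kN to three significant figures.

2070 kN

R_n = μ · D_u · h_f · T_b · n_s · n_b = 0.5 × 1.13 × 1.0 × 408 × 1 × 9 = 2075 kN.
Design strength φR_n = 1 × 2075 = 2070 kN.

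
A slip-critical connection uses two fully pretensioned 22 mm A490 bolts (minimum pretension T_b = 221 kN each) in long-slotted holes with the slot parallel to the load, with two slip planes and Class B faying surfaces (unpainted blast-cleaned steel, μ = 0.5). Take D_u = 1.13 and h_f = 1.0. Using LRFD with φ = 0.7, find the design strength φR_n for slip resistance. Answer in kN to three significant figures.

R_n = μ · D_u · h_f · T_b · n_s · n_b = 0.5 × 1.13 × 1.0 × 221 × 2 × 2 = 499.5 kN.
Design strength φR_n = 0.7 × 499.5 = 350 kN.

350 kN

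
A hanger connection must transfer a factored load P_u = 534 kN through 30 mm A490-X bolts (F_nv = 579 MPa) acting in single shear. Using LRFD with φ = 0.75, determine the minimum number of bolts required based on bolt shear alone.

2 bolts

A_b = π·30²/4 = 706.9 mm².
Per-bolt design strength φR_n = 0.75 × 579 × 706.9 × 1 / 1000 = 307 kN.
n ≥ 534 / 307 = 1.74 → use 2 bolts.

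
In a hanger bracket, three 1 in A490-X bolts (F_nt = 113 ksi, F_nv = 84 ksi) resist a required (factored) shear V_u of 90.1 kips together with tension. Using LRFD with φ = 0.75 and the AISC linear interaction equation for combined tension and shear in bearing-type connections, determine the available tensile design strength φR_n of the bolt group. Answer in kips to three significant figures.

138 kips

A_b = π·1²/4 = 0.7854 in²; f_rv = 90.1 / (3 × 0.7854) = 38.24 ksi.
F'_nt = 1.3 F_nt − (F_nt / φF_nv) f_rv = 1.3·113 − (113/(0.75·84))·38.24 = 78.31 ksi, capped at F_nt → F'_nt = 78.31 ksi.
R_n = F'_nt · A_b · n = 78.31 × 0.7854 × 3 = 184.5 kips.
Design strength φR_n = 0.75 × 184.5 = 138 kips.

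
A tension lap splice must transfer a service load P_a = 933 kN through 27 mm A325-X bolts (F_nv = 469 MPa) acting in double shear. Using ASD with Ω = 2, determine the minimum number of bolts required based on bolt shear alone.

4 bolts

A_b = π·27²/4 = 572.6 mm².
Per-bolt allowable strength R_n/Ω = 469 × 572.6 × 2 / 1000 / 2 = 268.5 kN.
n ≥ 933 / 268.5 = 3.474 → use 4 bolts.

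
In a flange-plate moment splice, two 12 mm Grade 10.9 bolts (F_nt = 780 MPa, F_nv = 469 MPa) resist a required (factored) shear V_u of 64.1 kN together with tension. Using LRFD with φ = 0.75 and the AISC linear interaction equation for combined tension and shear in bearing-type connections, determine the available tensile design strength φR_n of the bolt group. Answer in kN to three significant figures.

A_b = π·12²/4 = 113.1 mm²; f_rv = 64.1 × 1000 / (2 × 113.1) = 283.4 MPa.
F'_nt = 1.3 F_nt − (F_nt / φF_nv) f_rv = 1.3·780 − (780/(0.75·469))·283.4 = 385.6 MPa, capped at F_nt → F'_nt = 385.6 MPa.
R_n = F'_nt · A_b · n = 385.6 × 113.1 × 2 / 1000 = 87.22 kN.
Design strength φR_n = 0.75 × 87.22 = 65.4 kN.

65.4 kN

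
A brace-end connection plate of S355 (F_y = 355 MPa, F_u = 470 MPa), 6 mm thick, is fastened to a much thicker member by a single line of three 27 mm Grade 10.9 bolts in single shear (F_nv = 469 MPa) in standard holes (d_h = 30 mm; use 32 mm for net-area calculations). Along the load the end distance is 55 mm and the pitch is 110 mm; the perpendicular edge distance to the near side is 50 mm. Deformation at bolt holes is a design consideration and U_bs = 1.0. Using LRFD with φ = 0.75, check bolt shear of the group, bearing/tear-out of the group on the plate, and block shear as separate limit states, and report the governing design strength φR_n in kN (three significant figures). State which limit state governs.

Bolt shear: A_b = π·27²/4 = 572.6 mm²; R_n = 469 × 572.6 × 3 × 1 / 1000 = 805.6 kN → 0.75 × 805.6 = 604 kN.
Bearing: edge l_c = 40, r_n = 135.4 kN; interior l_c = 80, r_n = 182.7 kN; R_n = 135.4 + 2·182.7 = 500.8 kN → 376 kN.
Block shear: A_gv = 1650, A_nv = 1170, A_nt = 204 mm²; R_n = min(0.6F_uA_nv, 0.6F_yA_gv) + U_bs·F_u·A_nt = 425.8 kN → 319 kN.
Block shear governs: 319 kN.

319 kN (block shear governs)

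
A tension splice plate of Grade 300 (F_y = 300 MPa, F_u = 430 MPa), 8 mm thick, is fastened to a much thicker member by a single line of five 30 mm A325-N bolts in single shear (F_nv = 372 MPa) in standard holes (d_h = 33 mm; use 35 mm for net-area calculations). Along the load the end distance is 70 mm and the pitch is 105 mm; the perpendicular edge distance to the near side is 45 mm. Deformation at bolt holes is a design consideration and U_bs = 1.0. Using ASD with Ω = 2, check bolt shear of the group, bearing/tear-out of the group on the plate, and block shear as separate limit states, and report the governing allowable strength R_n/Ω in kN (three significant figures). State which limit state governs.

390 kN (block shear governs)

Bolt shear: A_b = π·30²/4 = 706.9 mm²; R_n = 372 × 706.9 × 5 × 1 / 1000 = 1315 kN → 1315 / 2 = 657 kN.
Bearing: edge l_c = 53.5, r_n = 220.8 kN; interior l_c = 72, r_n = 247.7 kN; R_n = 220.8 + 4·247.7 = 1212 kN → 606 kN.
Block shear: A_gv = 3920, A_nv = 2660, A_nt = 220 mm²; R_n = min(0.6F_uA_nv, 0.6F_yA_gv) + U_bs·F_u·A_nt = 780.9 kN → 390 kN.
Block shear governs: 390 kN.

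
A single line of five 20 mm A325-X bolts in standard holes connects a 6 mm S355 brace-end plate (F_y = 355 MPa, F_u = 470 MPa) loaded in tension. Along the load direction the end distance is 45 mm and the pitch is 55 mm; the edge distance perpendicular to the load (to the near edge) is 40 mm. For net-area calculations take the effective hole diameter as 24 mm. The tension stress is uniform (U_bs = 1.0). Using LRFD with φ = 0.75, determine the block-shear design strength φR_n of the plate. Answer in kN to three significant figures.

Shear plane L_v = 45 + 4·55 = 265 mm; A_gv = 265 × 6 = 1590 mm².
A_nv = (265 − 4.5·24) × 6 = 942 mm².
A_nt = (40 − 0.5·24) × 6 = 168 mm².
0.6 F_u A_nv = 265.6 kN; 0.6 F_y A_gv = 338.7 kN → shear rupture governs the shear term.
R_n = 265.6 + 1.0 × 470 × 168 / 1000 = 344.6 kN.
Design strength φR_n = 0.75 × 344.6 = 258 kN.

258 kN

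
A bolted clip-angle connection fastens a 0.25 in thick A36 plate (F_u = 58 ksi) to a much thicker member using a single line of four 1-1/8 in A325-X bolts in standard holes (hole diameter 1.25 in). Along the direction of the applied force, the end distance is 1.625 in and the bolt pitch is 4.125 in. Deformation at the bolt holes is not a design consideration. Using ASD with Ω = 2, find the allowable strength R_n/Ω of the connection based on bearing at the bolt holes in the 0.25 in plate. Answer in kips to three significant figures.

Per bolt r_n = 1.5 l_c t F_u ≤ 3.0 d t F_u; upper limit = 3.0 × 1.125 × 0.25 × 58 = 48.94 kips.
Edge bolt: l_c = 1.625 − 1.25/2 = 1 in → 1.5 × 1 × 0.25 × 58 = 21.75 → r_n = 21.75 kips.
Interior bolts: l_c = 4.125 − 1.25 = 2.875 in → 1.5 × 2.875 × 0.25 × 58 = 62.53 → r_n = 48.94 kips.
R_n = 1 × 21.75 + 3 × 48.94 = 168.6 kips.
Allowable strength R_n/Ω = 168.6 / 2 = 84.3 kips.

84.3 kips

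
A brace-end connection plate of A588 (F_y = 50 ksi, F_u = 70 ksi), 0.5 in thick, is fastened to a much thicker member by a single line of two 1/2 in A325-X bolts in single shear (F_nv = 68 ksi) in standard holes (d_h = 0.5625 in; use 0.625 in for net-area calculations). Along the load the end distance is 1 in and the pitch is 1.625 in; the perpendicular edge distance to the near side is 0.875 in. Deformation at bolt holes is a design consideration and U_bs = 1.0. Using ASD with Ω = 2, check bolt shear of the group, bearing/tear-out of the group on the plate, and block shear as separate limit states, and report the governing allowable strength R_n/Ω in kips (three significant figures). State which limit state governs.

13.4 kips (bolt shear governs)

Bolt shear: A_b = π·0.5²/4 = 0.1963 in²; R_n = 68 × 0.1963 × 2 × 1 = 26.7 kips → 26.7 / 2 = 13.4 kips.
Bearing: edge l_c = 0.7188, r_n = 30.19 kips; interior l_c = 1.062, r_n = 42 kips; R_n = 30.19 + 1·42 = 72.19 kips → 36.1 kips.
Block shear: A_gv = 1.312, A_nv = 0.8438, A_nt = 0.2812 in²; R_n = min(0.6F_uA_nv, 0.6F_yA_gv) + U_bs·F_u·A_nt = 55.12 kips → 27.6 kips.
Bolt shear governs: 13.4 kips.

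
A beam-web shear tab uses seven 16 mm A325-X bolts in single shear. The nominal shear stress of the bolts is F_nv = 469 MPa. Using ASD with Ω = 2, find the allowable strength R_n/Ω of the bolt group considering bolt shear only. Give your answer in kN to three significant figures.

330 kN

A_b = π × 16² / 4 = 201.1 mm².
R_n = F_nv · A_b · n · n_s = 469 × 201.1 × 7 × 1 / 1000 = 660.1 kN.
Allowable strength R_n/Ω = 660.1 / 2 = 330 kN.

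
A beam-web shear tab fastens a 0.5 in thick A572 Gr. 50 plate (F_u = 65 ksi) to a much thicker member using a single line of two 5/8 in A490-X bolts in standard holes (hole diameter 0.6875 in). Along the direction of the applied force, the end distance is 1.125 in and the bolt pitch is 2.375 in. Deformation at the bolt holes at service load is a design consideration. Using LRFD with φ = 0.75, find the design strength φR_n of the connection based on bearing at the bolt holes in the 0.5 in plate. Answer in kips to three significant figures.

Per bolt r_n = 1.2 l_c t F_u ≤ 2.4 d t F_u; upper limit = 2.4 × 0.625 × 0.5 × 65 = 48.75 kips.
Edge bolt: l_c = 1.125 − 0.6875/2 = 0.7812 in → 1.2 × 0.7812 × 0.5 × 65 = 30.47 → r_n = 30.47 kips.
Interior bolts: l_c = 2.375 − 0.6875 = 1.688 in → 1.2 × 1.688 × 0.5 × 65 = 65.81 → r_n = 48.75 kips.
R_n = 1 × 30.47 + 1 × 48.75 = 79.22 kips.
Design strength φR_n = 0.75 × 79.22 = 59.4 kips.

59.4 kips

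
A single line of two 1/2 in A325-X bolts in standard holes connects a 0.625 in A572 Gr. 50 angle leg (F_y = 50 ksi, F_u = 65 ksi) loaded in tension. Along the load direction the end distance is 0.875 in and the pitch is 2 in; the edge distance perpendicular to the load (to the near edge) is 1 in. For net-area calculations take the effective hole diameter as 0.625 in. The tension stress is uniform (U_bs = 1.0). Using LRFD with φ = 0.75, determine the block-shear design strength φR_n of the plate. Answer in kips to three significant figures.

Shear plane L_v = 0.875 + 1·2 = 2.875 in; A_gv = 2.875 × 0.625 = 1.797 in².
A_nv = (2.875 − 1.5·0.625) × 0.625 = 1.211 in².
A_nt = (1 − 0.5·0.625) × 0.625 = 0.4297 in².
0.6 F_u A_nv = 47.23 kips; 0.6 F_y A_gv = 53.91 kips → shear rupture governs the shear term.
R_n = 47.23 + 1.0 × 65 × 0.4297 = 75.16 kips.
Design strength φR_n = 0.75 × 75.16 = 56.4 kips.

56.4 kips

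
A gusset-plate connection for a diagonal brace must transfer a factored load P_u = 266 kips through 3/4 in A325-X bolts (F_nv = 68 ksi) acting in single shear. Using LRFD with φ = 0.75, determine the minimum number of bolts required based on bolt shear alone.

A_b = π·0.75²/4 = 0.4418 in².
Per-bolt design strength φR_n = 0.75 × 68 × 0.4418 × 1 = 22.53 kips.
n ≥ 266 / 22.53 = 11.81 → use 12 bolts.

12 bolts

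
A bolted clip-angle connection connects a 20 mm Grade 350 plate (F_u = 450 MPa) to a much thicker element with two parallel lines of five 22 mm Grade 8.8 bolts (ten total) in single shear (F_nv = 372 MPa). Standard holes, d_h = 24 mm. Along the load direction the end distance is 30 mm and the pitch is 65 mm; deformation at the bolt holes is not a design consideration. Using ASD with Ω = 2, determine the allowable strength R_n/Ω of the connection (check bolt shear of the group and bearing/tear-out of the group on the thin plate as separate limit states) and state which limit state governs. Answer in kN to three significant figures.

707 kN (bolt shear governs)

Bolt shear: A_b = π·22²/4 = 380.1 mm²; R_n = 372 × 380.1 × 10 × 1 / 1000 = 1414 kN → 1414 / 2 = 707 kN.
Bearing (1.5 l_c t F_u ≤ 3.0 d t F_u): upper limit = 3.0·22·20·450 / 1000 = 594 kN.
  Edge l_c = 30 − 24/2 = 18 → r_n = 243 kN; interior l_c = 65 − 24 = 41 → r_n = 553.5 kN.
  R_n,bearing = 2·243 + 8·553.5 = 4914 kN → 4914 / 2 = 2460 kN.
Bolt shear governs: 707 kN.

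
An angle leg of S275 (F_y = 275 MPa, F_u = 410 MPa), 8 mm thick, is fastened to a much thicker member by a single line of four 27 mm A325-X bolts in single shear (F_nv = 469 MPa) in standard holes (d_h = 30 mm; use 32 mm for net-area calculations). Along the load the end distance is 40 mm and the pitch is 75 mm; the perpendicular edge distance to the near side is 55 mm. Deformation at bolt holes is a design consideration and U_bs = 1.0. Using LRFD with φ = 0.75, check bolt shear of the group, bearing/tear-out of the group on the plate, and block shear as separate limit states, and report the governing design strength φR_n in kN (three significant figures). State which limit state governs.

Bolt shear: A_b = π·27²/4 = 572.6 mm²; R_n = 469 × 572.6 × 4 × 1 / 1000 = 1074 kN → 0.75 × 1074 = 806 kN.
Bearing: edge l_c = 25, r_n = 98.4 kN; interior l_c = 45, r_n = 177.1 kN; R_n = 98.4 + 3·177.1 = 629.8 kN → 472 kN.
Block shear: A_gv = 2120, A_nv = 1224, A_nt = 312 mm²; R_n = min(0.6F_uA_nv, 0.6F_yA_gv) + U_bs·F_u·A_nt = 429 kN → 322 kN.
Block shear governs: 322 kN.

322 kN (block shear governs)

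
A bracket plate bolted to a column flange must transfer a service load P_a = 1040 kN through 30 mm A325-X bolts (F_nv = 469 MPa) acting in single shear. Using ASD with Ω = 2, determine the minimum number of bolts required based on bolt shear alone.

A_b = π·30²/4 = 706.9 mm².
Per-bolt allowable strength R_n/Ω = 469 × 706.9 × 1 / 1000 / 2 = 165.8 kN.
n ≥ 1040 / 165.8 = 6.274 → use 7 bolts.

7 bolts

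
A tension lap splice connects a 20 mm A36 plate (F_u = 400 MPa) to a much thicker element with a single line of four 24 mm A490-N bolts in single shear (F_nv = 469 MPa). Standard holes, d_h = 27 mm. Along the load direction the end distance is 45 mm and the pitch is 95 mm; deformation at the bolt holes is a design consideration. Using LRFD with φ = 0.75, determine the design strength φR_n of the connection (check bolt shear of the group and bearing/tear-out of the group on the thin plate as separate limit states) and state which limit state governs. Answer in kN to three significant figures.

Bolt shear: A_b = π·24²/4 = 452.4 mm²; R_n = 469 × 452.4 × 4 × 1 / 1000 = 848.7 kN → 0.75 × 848.7 = 637 kN.
Bearing (1.2 l_c t F_u ≤ 2.4 d t F_u): upper limit = 2.4·24·20·400 / 1000 = 460.8 kN.
  Edge l_c = 45 − 27/2 = 31.5 → r_n = 302.4 kN; interior l_c = 95 − 27 = 68 → r_n = 460.8 kN.
  R_n,bearing = 1·302.4 + 3·460.8 = 1685 kN → 0.75 × 1685 = 1260 kN.
Bolt shear governs: 637 kN.

637 kN (bolt shear governs)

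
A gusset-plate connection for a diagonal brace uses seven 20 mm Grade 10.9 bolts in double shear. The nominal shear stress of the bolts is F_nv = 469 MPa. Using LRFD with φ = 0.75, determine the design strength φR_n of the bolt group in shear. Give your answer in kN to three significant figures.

1550 kN

A_b = π × 20² / 4 = 314.2 mm².
R_n = F_nv · A_b · n · n_s = 469 × 314.2 × 7 × 2 / 1000 = 2063 kN.
Design strength φR_n = 0.75 × 2063 = 1550 kN.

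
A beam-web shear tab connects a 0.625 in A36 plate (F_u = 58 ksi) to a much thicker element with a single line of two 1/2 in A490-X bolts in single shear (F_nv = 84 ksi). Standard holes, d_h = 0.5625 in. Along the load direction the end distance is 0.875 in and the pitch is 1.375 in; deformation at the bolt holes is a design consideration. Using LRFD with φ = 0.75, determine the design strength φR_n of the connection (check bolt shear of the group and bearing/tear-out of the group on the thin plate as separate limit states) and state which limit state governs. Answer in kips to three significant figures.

24.7 kips (bolt shear governs)

Bolt shear: A_b = π·0.5²/4 = 0.1963 in²; R_n = 84 × 0.1963 × 2 × 1 = 32.99 kips → 0.75 × 32.99 = 24.7 kips.
Bearing (1.2 l_c t F_u ≤ 2.4 d t F_u): upper limit = 2.4·0.5·0.625·58 = 43.5 kips.
  Edge l_c = 0.875 − 0.5625/2 = 0.5938 → r_n = 25.83 kips; interior l_c = 1.375 − 0.5625 = 0.8125 → r_n = 35.34 kips.
  R_n,bearing = 1·25.83 + 1·35.34 = 61.17 kips → 0.75 × 61.17 = 45.9 kips.
Bolt shear governs: 24.7 kips.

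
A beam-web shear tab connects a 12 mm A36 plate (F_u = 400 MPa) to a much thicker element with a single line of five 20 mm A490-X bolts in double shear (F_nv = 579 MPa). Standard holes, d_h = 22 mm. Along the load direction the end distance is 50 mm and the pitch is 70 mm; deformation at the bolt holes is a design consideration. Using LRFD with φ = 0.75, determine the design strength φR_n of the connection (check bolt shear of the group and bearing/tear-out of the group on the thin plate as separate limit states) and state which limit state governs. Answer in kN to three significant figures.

Bolt shear: A_b = π·20²/4 = 314.2 mm²; R_n = 579 × 314.2 × 5 × 2 / 1000 = 1819 kN → 0.75 × 1819 = 1360 kN.
Bearing (1.2 l_c t F_u ≤ 2.4 d t F_u): upper limit = 2.4·20·12·400 / 1000 = 230.4 kN.
  Edge l_c = 50 − 22/2 = 39 → r_n = 224.6 kN; interior l_c = 70 − 22 = 48 → r_n = 230.4 kN.
  R_n,bearing = 1·224.6 + 4·230.4 = 1146 kN → 0.75 × 1146 = 860 kN.
Bearing governs: 860 kN.

860 kN (bearing governs)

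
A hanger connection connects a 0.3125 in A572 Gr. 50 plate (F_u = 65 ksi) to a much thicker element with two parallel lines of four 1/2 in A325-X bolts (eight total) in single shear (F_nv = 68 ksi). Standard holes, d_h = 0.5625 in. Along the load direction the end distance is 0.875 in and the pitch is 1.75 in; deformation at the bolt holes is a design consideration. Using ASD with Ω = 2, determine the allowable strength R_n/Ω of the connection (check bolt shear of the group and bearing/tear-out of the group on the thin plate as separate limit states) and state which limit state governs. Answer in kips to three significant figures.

Bolt shear: A_b = π·0.5²/4 = 0.1963 in²; R_n = 68 × 0.1963 × 8 × 1 = 106.8 kips → 106.8 / 2 = 53.4 kips.
Bearing (1.2 l_c t F_u ≤ 2.4 d t F_u): upper limit = 2.4·0.5·0.3125·65 = 24.38 kips.
  Edge l_c = 0.875 − 0.5625/2 = 0.5938 → r_n = 14.47 kips; interior l_c = 1.75 − 0.5625 = 1.188 → r_n = 24.38 kips.
  R_n,bearing = 2·14.47 + 6·24.38 = 175.2 kips → 175.2 / 2 = 87.6 kips.
Bolt shear governs: 53.4 kips.

53.4 kips (bolt shear governs)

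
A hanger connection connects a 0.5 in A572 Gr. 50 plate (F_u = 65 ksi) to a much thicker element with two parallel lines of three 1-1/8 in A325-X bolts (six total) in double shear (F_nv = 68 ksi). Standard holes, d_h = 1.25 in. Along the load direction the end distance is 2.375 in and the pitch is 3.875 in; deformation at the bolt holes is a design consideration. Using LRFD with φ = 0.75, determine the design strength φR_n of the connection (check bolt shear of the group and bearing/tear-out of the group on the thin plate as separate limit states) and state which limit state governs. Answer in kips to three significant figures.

366 kips (bearing governs)

Bolt shear: A_b = π·1.125²/4 = 0.994 in²; R_n = 68 × 0.994 × 6 × 2 = 811.1 kips → 0.75 × 811.1 = 608 kips.
Bearing (1.2 l_c t F_u ≤ 2.4 d t F_u): upper limit = 2.4·1.125·0.5·65 = 87.75 kips.
  Edge l_c = 2.375 − 1.25/2 = 1.75 → r_n = 68.25 kips; interior l_c = 3.875 − 1.25 = 2.625 → r_n = 87.75 kips.
  R_n,bearing = 2·68.25 + 4·87.75 = 487.5 kips → 0.75 × 487.5 = 366 kips.
Bearing governs: 366 kips.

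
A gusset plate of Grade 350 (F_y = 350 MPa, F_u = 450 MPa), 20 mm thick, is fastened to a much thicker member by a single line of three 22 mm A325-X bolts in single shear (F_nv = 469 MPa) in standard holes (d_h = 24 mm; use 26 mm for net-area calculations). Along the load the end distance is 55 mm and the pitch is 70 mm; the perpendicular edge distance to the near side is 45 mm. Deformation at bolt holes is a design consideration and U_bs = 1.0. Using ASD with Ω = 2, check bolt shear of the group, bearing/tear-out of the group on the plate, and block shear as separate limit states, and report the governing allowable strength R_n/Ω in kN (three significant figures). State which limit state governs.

267 kN (bolt shear governs)

Bolt shear: A_b = π·22²/4 = 380.1 mm²; R_n = 469 × 380.1 × 3 × 1 / 1000 = 534.8 kN → 534.8 / 2 = 267 kN.
Bearing: edge l_c = 43, r_n = 464.4 kN; interior l_c = 46, r_n = 475.2 kN; R_n = 464.4 + 2·475.2 = 1415 kN → 707 kN.
Block shear: A_gv = 3900, A_nv = 2600, A_nt = 640 mm²; R_n = min(0.6F_uA_nv, 0.6F_yA_gv) + U_bs·F_u·A_nt = 990 kN → 495 kN.
Bolt shear governs: 267 kN.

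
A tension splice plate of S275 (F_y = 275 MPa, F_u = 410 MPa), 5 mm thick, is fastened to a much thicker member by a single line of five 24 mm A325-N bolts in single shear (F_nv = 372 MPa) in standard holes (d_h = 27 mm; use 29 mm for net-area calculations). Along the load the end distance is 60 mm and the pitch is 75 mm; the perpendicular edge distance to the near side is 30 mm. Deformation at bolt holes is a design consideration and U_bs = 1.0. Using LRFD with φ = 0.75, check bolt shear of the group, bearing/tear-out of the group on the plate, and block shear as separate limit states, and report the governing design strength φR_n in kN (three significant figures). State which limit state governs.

236 kN (block shear governs)

Bolt shear: A_b = π·24²/4 = 452.4 mm²; R_n = 372 × 452.4 × 5 × 1 / 1000 = 841.4 kN → 0.75 × 841.4 = 631 kN.
Bearing: edge l_c = 46.5, r_n = 114.4 kN; interior l_c = 48, r_n = 118.1 kN; R_n = 114.4 + 4·118.1 = 586.7 kN → 440 kN.
Block shear: A_gv = 1800, A_nv = 1148, A_nt = 77.5 mm²; R_n = min(0.6F_uA_nv, 0.6F_yA_gv) + U_bs·F_u·A_nt = 314.1 kN → 236 kN.
Block shear governs: 236 kN.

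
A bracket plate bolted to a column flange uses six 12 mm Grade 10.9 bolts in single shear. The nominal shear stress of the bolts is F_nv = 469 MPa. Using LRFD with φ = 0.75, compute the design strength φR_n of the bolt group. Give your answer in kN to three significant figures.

239 kN

A_b = π × 12² / 4 = 113.1 mm².
R_n = F_nv · A_b · n · n_s = 469 × 113.1 × 6 × 1 / 1000 = 318.3 kN.
Design strength φR_n = 0.75 × 318.3 = 239 kN.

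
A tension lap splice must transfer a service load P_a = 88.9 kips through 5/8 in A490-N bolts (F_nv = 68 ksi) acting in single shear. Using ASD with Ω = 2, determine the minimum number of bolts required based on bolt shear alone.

9 bolts

A_b = π·0.625²/4 = 0.3068 in².
Per-bolt allowable strength R_n/Ω = 68 × 0.3068 × 1 / 2 = 10.43 kips.
n ≥ 88.9 / 10.43 = 8.523 → use 9 bolts.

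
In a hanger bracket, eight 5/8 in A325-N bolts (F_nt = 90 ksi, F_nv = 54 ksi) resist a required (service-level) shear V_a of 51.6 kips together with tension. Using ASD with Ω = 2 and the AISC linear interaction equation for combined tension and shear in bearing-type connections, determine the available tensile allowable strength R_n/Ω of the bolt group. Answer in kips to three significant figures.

A_b = π·0.625²/4 = 0.3068 in²; f_rv = 51.6 / (8 × 0.3068) = 21.02 ksi.
F'_nt = 1.3 F_nt − (Ω F_nt / F_nv) f_rv = 1.3·90 − (2·90/54)·21.02 = 46.92 ksi, capped at F_nt → F'_nt = 46.92 ksi.
R_n = F'_nt · A_b · n = 46.92 × 0.3068 × 8 = 115.2 kips.
Allowable strength R_n/Ω = 115.2 / 2 = 57.6 kips.

57.6 kips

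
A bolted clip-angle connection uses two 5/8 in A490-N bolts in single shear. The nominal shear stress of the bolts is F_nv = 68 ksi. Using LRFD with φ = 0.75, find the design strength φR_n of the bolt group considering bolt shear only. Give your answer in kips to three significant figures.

31.3 kips

A_b = π × 0.625² / 4 = 0.3068 in².
R_n = F_nv · A_b · n · n_s = 68 × 0.3068 × 2 × 1 = 41.72 kips.
Design strength φR_n = 0.75 × 41.72 = 31.3 kips.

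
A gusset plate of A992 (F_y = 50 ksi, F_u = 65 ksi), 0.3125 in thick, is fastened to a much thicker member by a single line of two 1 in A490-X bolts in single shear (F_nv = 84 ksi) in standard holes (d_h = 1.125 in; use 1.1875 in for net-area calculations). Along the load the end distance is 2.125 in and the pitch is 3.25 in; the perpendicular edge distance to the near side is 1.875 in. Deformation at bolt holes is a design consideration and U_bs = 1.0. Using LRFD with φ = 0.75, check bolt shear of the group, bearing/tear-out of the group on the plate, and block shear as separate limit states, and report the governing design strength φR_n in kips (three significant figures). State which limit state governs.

52.4 kips (block shear governs)

Bolt shear: A_b = π·1²/4 = 0.7854 in²; R_n = 84 × 0.7854 × 2 × 1 = 131.9 kips → 0.75 × 131.9 = 99 kips.
Bearing: edge l_c = 1.562, r_n = 38.09 kips; interior l_c = 2.125, r_n = 48.75 kips; R_n = 38.09 + 1·48.75 = 86.84 kips → 65.1 kips.
Block shear: A_gv = 1.68, A_nv = 1.123, A_nt = 0.4004 in²; R_n = min(0.6F_uA_nv, 0.6F_yA_gv) + U_bs·F_u·A_nt = 69.82 kips → 52.4 kips.
Block shear governs: 52.4 kips.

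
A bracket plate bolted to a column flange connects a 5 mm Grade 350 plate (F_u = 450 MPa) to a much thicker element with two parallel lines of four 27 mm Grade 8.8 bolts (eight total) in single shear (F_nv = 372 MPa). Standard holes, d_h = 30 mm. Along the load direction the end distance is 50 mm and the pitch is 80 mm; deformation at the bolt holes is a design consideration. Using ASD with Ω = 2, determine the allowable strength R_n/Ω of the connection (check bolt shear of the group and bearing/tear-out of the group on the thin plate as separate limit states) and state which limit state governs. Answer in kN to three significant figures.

Bolt shear: A_b = π·27²/4 = 572.6 mm²; R_n = 372 × 572.6 × 8 × 1 / 1000 = 1704 kN → 1704 / 2 = 852 kN.
Bearing (1.2 l_c t F_u ≤ 2.4 d t F_u): upper limit = 2.4·27·5·450 / 1000 = 145.8 kN.
  Edge l_c = 50 − 30/2 = 35 → r_n = 94.5 kN; interior l_c = 80 − 30 = 50 → r_n = 135 kN.
  R_n,bearing = 2·94.5 + 6·135 = 999 kN → 999 / 2 = 500 kN.
Bearing governs: 500 kN.

500 kN (bearing governs)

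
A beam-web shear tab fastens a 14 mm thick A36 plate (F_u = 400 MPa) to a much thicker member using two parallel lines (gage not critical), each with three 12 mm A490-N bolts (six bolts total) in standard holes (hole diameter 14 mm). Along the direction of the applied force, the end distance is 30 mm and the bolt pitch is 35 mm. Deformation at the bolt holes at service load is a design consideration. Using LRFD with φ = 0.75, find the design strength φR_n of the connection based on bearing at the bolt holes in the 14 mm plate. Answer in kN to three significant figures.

Per bolt r_n = 1.2 l_c t F_u ≤ 2.4 d t F_u; upper limit = 2.4 × 12 × 14 × 400 / 1000 = 161.3 kN.
Edge bolt: l_c = 30 − 14/2 = 23 mm → 1.2 × 23 × 14 × 400 / 1000 = 154.6 → r_n = 154.6 kN.
Interior bolts: l_c = 35 − 14 = 21 mm → 1.2 × 21 × 14 × 400 / 1000 = 141.1 → r_n = 141.1 kN.
R_n = 2 × 154.6 + 4 × 141.1 = 873.6 kN.
Design strength φR_n = 0.75 × 873.6 = 655 kN.

655 kN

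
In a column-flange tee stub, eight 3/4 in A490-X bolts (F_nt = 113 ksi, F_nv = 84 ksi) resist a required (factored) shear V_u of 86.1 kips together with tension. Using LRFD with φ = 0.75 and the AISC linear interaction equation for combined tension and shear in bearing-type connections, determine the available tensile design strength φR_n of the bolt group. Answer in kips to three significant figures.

A_b = π·0.75²/4 = 0.4418 in²; f_rv = 86.1 / (8 × 0.4418) = 24.36 ksi.
F'_nt = 1.3 F_nt − (F_nt / φF_nv) f_rv = 1.3·113 − (113/(0.75·84))·24.36 = 103.2 ksi, capped at F_nt → F'_nt = 103.2 ksi.
R_n = F'_nt · A_b · n = 103.2 × 0.4418 × 8 = 364.8 kips.
Design strength φR_n = 0.75 × 364.8 = 274 kips.

274 kips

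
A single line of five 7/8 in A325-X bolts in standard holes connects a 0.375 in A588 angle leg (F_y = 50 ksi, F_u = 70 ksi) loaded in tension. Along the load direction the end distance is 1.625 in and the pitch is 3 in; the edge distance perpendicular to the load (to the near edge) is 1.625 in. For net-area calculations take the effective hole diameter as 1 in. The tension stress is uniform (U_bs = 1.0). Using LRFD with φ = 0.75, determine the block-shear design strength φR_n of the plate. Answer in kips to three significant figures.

130 kips

Shear plane L_v = 1.625 + 4·3 = 13.62 in; A_gv = 13.62 × 0.375 = 5.109 in².
A_nv = (13.62 − 4.5·1) × 0.375 = 3.422 in².
A_nt = (1.625 − 0.5·1) × 0.375 = 0.4219 in².
0.6 F_u A_nv = 143.7 kips; 0.6 F_y A_gv = 153.3 kips → shear rupture governs the shear term.
R_n = 143.7 + 1.0 × 70 × 0.4219 = 173.2 kips.
Design strength φR_n = 0.75 × 173.2 = 130 kips.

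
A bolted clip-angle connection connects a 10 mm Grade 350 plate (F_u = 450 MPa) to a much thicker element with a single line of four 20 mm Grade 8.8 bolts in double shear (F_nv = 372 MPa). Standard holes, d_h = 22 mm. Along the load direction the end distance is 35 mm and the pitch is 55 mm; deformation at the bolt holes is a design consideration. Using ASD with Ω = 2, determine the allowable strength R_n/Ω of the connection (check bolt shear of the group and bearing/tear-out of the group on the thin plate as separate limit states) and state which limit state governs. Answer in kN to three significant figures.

Bolt shear: A_b = π·20²/4 = 314.2 mm²; R_n = 372 × 314.2 × 4 × 2 / 1000 = 934.9 kN → 934.9 / 2 = 467 kN.
Bearing (1.2 l_c t F_u ≤ 2.4 d t F_u): upper limit = 2.4·20·10·450 / 1000 = 216 kN.
  Edge l_c = 35 − 22/2 = 24 → r_n = 129.6 kN; interior l_c = 55 − 22 = 33 → r_n = 178.2 kN.
  R_n,bearing = 1·129.6 + 3·178.2 = 664.2 kN → 664.2 / 2 = 332 kN.
Bearing governs: 332 kN.

332 kN (bearing governs)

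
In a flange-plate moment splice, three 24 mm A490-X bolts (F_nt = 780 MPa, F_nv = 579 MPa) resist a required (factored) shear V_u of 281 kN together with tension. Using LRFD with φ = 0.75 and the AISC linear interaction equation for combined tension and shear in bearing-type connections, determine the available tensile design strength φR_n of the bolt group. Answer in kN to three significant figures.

654 kN

A_b = π·24²/4 = 452.4 mm²; f_rv = 281 × 1000 / (3 × 452.4) = 207 MPa.
F'_nt = 1.3 F_nt − (F_nt / φF_nv) f_rv = 1.3·780 − (780/(0.75·579))·207 = 642.1 MPa, capped at F_nt → F'_nt = 642.1 MPa.
R_n = F'_nt · A_b · n = 642.1 × 452.4 × 3 / 1000 = 871.4 kN.
Design strength φR_n = 0.75 × 871.4 = 654 kN.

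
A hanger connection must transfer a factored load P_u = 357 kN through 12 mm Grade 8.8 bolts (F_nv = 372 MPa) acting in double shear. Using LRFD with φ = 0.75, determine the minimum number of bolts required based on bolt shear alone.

A_b = π·12²/4 = 113.1 mm².
Per-bolt design strength φR_n = 0.75 × 372 × 113.1 × 2 / 1000 = 63.11 kN.
n ≥ 357 / 63.11 = 5.657 → use 6 bolts.

6 bolts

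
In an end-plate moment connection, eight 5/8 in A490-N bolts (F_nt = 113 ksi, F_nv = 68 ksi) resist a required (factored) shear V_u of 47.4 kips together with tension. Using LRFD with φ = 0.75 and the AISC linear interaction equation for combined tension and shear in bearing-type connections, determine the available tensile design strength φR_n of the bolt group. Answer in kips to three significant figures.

192 kips

A_b = π·0.625²/4 = 0.3068 in²; f_rv = 47.4 / (8 × 0.3068) = 19.31 ksi.
F'_nt = 1.3 F_nt − (F_nt / φF_nv) f_rv = 1.3·113 − (113/(0.75·68))·19.31 = 104.1 ksi, capped at F_nt → F'_nt = 104.1 ksi.
R_n = F'_nt · A_b · n = 104.1 × 0.3068 × 8 = 255.5 kips.
Design strength φR_n = 0.75 × 255.5 = 192 kips.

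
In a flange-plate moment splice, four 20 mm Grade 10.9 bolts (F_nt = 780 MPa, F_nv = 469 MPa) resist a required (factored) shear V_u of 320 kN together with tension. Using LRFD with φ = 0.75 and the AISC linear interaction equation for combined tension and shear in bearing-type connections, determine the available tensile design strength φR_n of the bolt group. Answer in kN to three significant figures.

A_b = π·20²/4 = 314.2 mm²; f_rv = 320 × 1000 / (4 × 314.2) = 254.6 MPa.
F'_nt = 1.3 F_nt − (F_nt / φF_nv) f_rv = 1.3·780 − (780/(0.75·469))·254.6 = 449.3 MPa, capped at F_nt → F'_nt = 449.3 MPa.
R_n = F'_nt · A_b · n = 449.3 × 314.2 × 4 / 1000 = 564.6 kN.
Design strength φR_n = 0.75 × 564.6 = 423 kN.

423 kN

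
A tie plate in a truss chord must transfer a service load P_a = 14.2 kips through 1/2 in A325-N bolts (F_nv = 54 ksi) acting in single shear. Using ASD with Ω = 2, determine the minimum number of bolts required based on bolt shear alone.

3 bolts

A_b = π·0.5²/4 = 0.1963 in².
Per-bolt allowable strength R_n/Ω = 54 × 0.1963 × 1 / 2 = 5.301 kips.
n ≥ 14.2 / 5.301 = 2.679 → use 3 bolts.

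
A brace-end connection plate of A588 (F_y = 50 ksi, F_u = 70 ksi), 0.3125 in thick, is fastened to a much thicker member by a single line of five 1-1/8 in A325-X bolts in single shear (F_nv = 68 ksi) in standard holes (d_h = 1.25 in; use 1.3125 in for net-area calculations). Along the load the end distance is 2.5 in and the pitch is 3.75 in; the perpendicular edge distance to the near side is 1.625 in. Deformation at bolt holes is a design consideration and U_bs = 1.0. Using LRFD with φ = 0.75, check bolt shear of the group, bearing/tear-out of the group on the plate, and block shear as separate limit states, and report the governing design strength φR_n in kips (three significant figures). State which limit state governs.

130 kips (block shear governs)

Bolt shear: A_b = π·1.125²/4 = 0.994 in²; R_n = 68 × 0.994 × 5 × 1 = 338 kips → 0.75 × 338 = 253 kips.
Bearing: edge l_c = 1.875, r_n = 49.22 kips; interior l_c = 2.5, r_n = 59.06 kips; R_n = 49.22 + 4·59.06 = 285.5 kips → 214 kips.
Block shear: A_gv = 5.469, A_nv = 3.623, A_nt = 0.3027 in²; R_n = min(0.6F_uA_nv, 0.6F_yA_gv) + U_bs·F_u·A_nt = 173.4 kips → 130 kips.
Block shear governs: 130 kips.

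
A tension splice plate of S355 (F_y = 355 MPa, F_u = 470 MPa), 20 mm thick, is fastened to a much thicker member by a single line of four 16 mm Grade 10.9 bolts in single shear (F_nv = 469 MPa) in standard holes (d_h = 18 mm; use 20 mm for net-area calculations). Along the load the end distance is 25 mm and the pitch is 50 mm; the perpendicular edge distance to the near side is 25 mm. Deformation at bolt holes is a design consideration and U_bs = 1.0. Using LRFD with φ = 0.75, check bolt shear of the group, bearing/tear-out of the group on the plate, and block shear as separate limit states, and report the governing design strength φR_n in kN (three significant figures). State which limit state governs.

Bolt shear: A_b = π·16²/4 = 201.1 mm²; R_n = 469 × 201.1 × 4 × 1 / 1000 = 377.2 kN → 0.75 × 377.2 = 283 kN.
Bearing: edge l_c = 16, r_n = 180.5 kN; interior l_c = 32, r_n = 361 kN; R_n = 180.5 + 3·361 = 1263 kN → 948 kN.
Block shear: A_gv = 3500, A_nv = 2100, A_nt = 300 mm²; R_n = min(0.6F_uA_nv, 0.6F_yA_gv) + U_bs·F_u·A_nt = 733.2 kN → 550 kN.
Bolt shear governs: 283 kN.

283 kN (bolt shear governs)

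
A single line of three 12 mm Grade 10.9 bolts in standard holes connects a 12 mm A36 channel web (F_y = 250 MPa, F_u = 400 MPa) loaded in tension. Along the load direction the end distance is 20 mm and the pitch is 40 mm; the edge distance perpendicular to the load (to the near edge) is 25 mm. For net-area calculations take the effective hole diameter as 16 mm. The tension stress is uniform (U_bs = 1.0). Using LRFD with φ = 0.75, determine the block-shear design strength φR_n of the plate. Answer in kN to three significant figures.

Shear plane L_v = 20 + 2·40 = 100 mm; A_gv = 100 × 12 = 1200 mm².
A_nv = (100 − 2.5·16) × 12 = 720 mm².
A_nt = (25 − 0.5·16) × 12 = 204 mm².
0.6 F_u A_nv = 172.8 kN; 0.6 F_y A_gv = 180 kN → shear rupture governs the shear term.
R_n = 172.8 + 1.0 × 400 × 204 / 1000 = 254.4 kN.
Design strength φR_n = 0.75 × 254.4 = 191 kN.

191 kN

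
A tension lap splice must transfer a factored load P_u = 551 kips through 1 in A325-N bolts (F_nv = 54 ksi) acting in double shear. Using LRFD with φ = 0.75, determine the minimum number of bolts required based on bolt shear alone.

A_b = π·1²/4 = 0.7854 in².
Per-bolt design strength φR_n = 0.75 × 54 × 0.7854 × 2 = 63.62 kips.
n ≥ 551 / 63.62 = 8.661 → use 9 bolts.

9 bolts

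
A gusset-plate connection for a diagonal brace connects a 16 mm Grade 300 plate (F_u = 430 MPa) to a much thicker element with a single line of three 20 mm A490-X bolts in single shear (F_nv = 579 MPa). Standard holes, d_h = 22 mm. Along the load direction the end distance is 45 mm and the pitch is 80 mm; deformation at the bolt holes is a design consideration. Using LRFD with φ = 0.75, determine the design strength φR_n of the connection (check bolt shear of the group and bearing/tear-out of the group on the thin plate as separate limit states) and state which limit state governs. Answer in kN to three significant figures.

409 kN (bolt shear governs)

Bolt shear: A_b = π·20²/4 = 314.2 mm²; R_n = 579 × 314.2 × 3 × 1 / 1000 = 545.7 kN → 0.75 × 545.7 = 409 kN.
Bearing (1.2 l_c t F_u ≤ 2.4 d t F_u): upper limit = 2.4·20·16·430 / 1000 = 330.2 kN.
  Edge l_c = 45 − 22/2 = 34 → r_n = 280.7 kN; interior l_c = 80 − 22 = 58 → r_n = 330.2 kN.
  R_n,bearing = 1·280.7 + 2·330.2 = 941.2 kN → 0.75 × 941.2 = 706 kN.
Bolt shear governs: 409 kN.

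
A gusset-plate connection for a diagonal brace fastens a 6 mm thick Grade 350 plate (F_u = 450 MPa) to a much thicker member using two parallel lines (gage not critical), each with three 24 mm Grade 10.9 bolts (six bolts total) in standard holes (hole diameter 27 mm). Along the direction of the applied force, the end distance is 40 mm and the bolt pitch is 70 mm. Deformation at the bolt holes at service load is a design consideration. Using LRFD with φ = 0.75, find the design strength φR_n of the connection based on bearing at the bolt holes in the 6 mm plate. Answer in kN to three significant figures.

Per bolt r_n = 1.2 l_c t F_u ≤ 2.4 d t F_u; upper limit = 2.4 × 24 × 6 × 450 / 1000 = 155.5 kN.
Edge bolt: l_c = 40 − 27/2 = 26.5 mm → 1.2 × 26.5 × 6 × 450 / 1000 = 85.86 → r_n = 85.86 kN.
Interior bolts: l_c = 70 − 27 = 43 mm → 1.2 × 43 × 6 × 450 / 1000 = 139.3 → r_n = 139.3 kN.
R_n = 2 × 85.86 + 4 × 139.3 = 729 kN.
Design strength φR_n = 0.75 × 729 = 547 kN.

547 kN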